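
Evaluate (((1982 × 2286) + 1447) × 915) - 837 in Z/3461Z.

1982 × 2286 = 4530852 ≡ 403 (mod 3461)
403 + 1447 = 1850
1850 × 915 = 1692750 ≡ 321 (mod 3461)
321 - 837 = -516 ≡ 2945 (mod 3461)

2945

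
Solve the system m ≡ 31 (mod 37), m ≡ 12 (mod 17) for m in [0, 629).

216

37⁻¹ mod 17: 37×6 ≡ 1 (mod 17), so 37⁻¹ ≡ 6.
m = 31 + 37×((12 − 31)×6 mod 17) = 31 + 37×5 = 216.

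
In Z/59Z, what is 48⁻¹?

16

Run the extended Euclidean algorithm:
59 = 1*48 + 11
48 = 4*11 + 4
11 = 2*4 + 3
4 = 1*3 + 1
3 = 3*1 + 0
gcd(48, 59) = 1, so the inverse exists.
Back-substitute for 1:
1 = 1*4 − 1*3
  = −1*11 + 3*4
  = 3*48 − 13*11
  = −13*59 + 16*48
So 48⁻¹ ≡ 16 (mod 59).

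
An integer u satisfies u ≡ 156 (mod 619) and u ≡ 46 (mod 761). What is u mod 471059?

619⁻¹ mod 761: 619·209 ≡ 1 (mod 761), so 619⁻¹ ≡ 209.
u = 156 + 619·((46 − 156)·209 mod 761) = 156 + 619·601 = 372175.
Check: 372175 mod 619 = 156, 372175 mod 761 = 46. ✓

372175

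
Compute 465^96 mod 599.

6

Compute successive squares:
96 in binary is 1100000, i.e. 96 = 64 + 32.
465^1 ≡ 465 (mod 599)
465^2 ≡ 465^2 = 216225 ≡ 585 (mod 599)
465^4 ≡ 585^2 = 342225 ≡ 196 (mod 599)
465^8 ≡ 196^2 = 38416 ≡ 80 (mod 599)
465^16 ≡ 80^2 = 6400 ≡ 410 (mod 599)
465^32 ≡ 410^2 = 168100 ≡ 380 (mod 599)
465^64 ≡ 380^2 = 144400 ≡ 41 (mod 599)
465^96 = 465^64 × 465^32 ≡ 41 × 380 (mod 599).
41 × 380 = 15580 ≡ 6 (mod 599).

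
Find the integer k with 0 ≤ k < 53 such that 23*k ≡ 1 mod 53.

30

Apply the Euclidean algorithm and back-substitute:
53 = 2*23 + 7
23 = 3*7 + 2
7 = 3*2 + 1
2 = 2*1 + 0
gcd(23, 53) = 1, so the inverse exists.
Bézout: 1 = 10*53 − 23*23.
So 23⁻¹ ≡ −23 ≡ 30 (mod 53).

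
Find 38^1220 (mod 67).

Using repeated squaring:
1220 in binary is 10011000100, i.e. 1220 = 1024 + 128 + 64 + 4.
38^1 ≡ 38 (mod 67)
38^2 ≡ 38^2 = 1444 ≡ 37 (mod 67)
38^4 ≡ 37^2 = 1369 ≡ 29 (mod 67)
38^8 ≡ 29^2 = 841 ≡ 37 (mod 67)
38^16 ≡ 37^2 = 1369 ≡ 29 (mod 67)
38^32 ≡ 29^2 = 841 ≡ 37 (mod 67)
38^64 ≡ 37^2 = 1369 ≡ 29 (mod 67)
38^128 ≡ 29^2 = 841 ≡ 37 (mod 67)
38^256 ≡ 37^2 = 1369 ≡ 29 (mod 67)
38^512 ≡ 29^2 = 841 ≡ 37 (mod 67)
38^1024 ≡ 37^2 = 1369 ≡ 29 (mod 67)
38^1220 = 38^1024 × 38^128 × 38^64 × 38^4 ≡ 29 × 37 × 29 × 29 (mod 67).
Accumulate the product:
29 × 37 = 1073 ≡ 1
1 × 29 = 29
29 × 29 = 841 ≡ 37

37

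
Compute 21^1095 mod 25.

1

Using repeated squaring:
1095 in binary is 10001000111, i.e. 1095 = 1024 + 64 + 4 + 2 + 1.
21^1 ≡ 21 (mod 25)
21^2 ≡ 21^2 = 441 ≡ 16 (mod 25)
21^4 ≡ 16^2 = 256 ≡ 6 (mod 25)
21^8 ≡ 6^2 = 36 ≡ 11 (mod 25)
21^16 ≡ 11^2 = 121 ≡ 21 (mod 25)
21^32 ≡ 21^2 = 441 ≡ 16 (mod 25)
21^64 ≡ 16^2 = 256 ≡ 6 (mod 25)
21^128 ≡ 6^2 = 36 ≡ 11 (mod 25)
21^256 ≡ 11^2 = 121 ≡ 21 (mod 25)
21^512 ≡ 21^2 = 441 ≡ 16 (mod 25)
21^1024 ≡ 16^2 = 256 ≡ 6 (mod 25)
21^1095 = 21^1024 * 21^64 * 21^4 * 21^2 * 21^1 ≡ 6 * 6 * 6 * 16 * 21 (mod 25).
Accumulate the product:
6 * 6 = 36 ≡ 11
11 * 6 = 66 ≡ 16
16 * 16 = 256 ≡ 6
6 * 21 = 126 ≡ 1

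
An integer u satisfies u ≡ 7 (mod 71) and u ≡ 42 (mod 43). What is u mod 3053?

71⁻¹ mod 43: 71·20 ≡ 1 (mod 43), so 71⁻¹ ≡ 20.
u = 7 + 71·((42 − 7)·20 mod 43) = 7 + 71·12 = 859.
Check: 859 mod 71 = 7, 859 mod 43 = 42. ✓

859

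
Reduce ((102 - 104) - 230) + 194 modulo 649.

102 - 104 = -2 ≡ 647 (mod 649)
647 - 230 = 417
417 + 194 = 611

611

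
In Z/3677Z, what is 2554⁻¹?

776

By the extended Euclidean algorithm:
3677 = 1·2554 + 1123
2554 = 2·1123 + 308
1123 = 3·308 + 199
308 = 1·199 + 109
199 = 1·109 + 90
109 = 1·90 + 19
90 = 4·19 + 14
19 = 1·14 + 5
14 = 2·5 + 4
5 = 1·4 + 1
4 = 4·1 + 0
gcd(2554, 3677) = 1, so the inverse exists.
Bézout: 1 = −539·3677 + 776·2554.
So 2554⁻¹ ≡ 776 (mod 3677).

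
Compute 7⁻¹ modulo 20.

3

Run the extended Euclidean algorithm:
20 = 2·7 + 6
7 = 1·6 + 1
6 = 6·1 + 0
gcd(7, 20) = 1, so the inverse exists.
Bézout: 1 = −1·20 + 3·7.
So 7⁻¹ ≡ 3 (mod 20).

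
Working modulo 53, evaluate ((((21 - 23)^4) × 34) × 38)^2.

21 - 23 = -2 ≡ 51 (mod 53)
(51)^4 ≡ 16 (mod 53)
16 × 34 = 544 ≡ 14 (mod 53)
14 × 38 = 532 ≡ 2 (mod 53)
(2)^2 ≡ 4 (mod 53)

4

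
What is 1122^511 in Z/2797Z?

By square-and-multiply:
1122^1 ≡ 1122 (mod 2797)
1122^2 ≡ 1122^2 = 1258884 ≡ 234 (mod 2797)
1122^4 ≡ 234^2 = 54756 ≡ 1613 (mod 2797)
1122^8 ≡ 1613^2 = 2601769 ≡ 559 (mod 2797)
1122^16 ≡ 559^2 = 312481 ≡ 2014 (mod 2797)
1122^32 ≡ 2014^2 = 4056196 ≡ 546 (mod 2797)
1122^64 ≡ 546^2 = 298116 ≡ 1634 (mod 2797)
1122^128 ≡ 1634^2 = 2669956 ≡ 1618 (mod 2797)
1122^256 ≡ 1618^2 = 2617924 ≡ 2729 (mod 2797)
1122^511 = 1122^256 × 1122^128 × 1122^64 × 1122^32 × 1122^16 × 1122^8 × 1122^4 × 1122^2 × 1122^1 ≡ 2729 × 1618 × 1634 × 546 × 2014 × 559 × 1613 × 234 × 1122 (mod 2797).
Accumulate the product:
2729 × 1618 = 4415522 ≡ 1856
1856 × 1634 = 3032704 ≡ 756
756 × 546 = 412776 ≡ 1617
1617 × 2014 = 3256638 ≡ 930
930 × 559 = 519870 ≡ 2425
2425 × 1613 = 3911525 ≡ 1319
1319 × 234 = 308646 ≡ 976
976 × 1122 = 1095072 ≡ 1445

1445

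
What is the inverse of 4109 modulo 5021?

Run the extended Euclidean algorithm:
5021 = 1·4109 + 912
4109 = 4·912 + 461
912 = 1·461 + 451
461 = 1·451 + 10
451 = 45·10 + 1
10 = 10·1 + 0
gcd(4109, 5021) = 1, so the inverse exists.
Bézout: 1 = 410·5021 − 501·4109.
So 4109⁻¹ ≡ −501 ≡ 4520 (mod 5021).

4520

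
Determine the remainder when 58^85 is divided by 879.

397

Compute successive squares:
58^1 ≡ 58 (mod 879)
58^2 ≡ 58^2 = 3364 ≡ 727 (mod 879)
58^4 ≡ 727^2 = 528529 ≡ 250 (mod 879)
58^8 ≡ 250^2 = 62500 ≡ 91 (mod 879)
58^16 ≡ 91^2 = 8281 ≡ 370 (mod 879)
58^32 ≡ 370^2 = 136900 ≡ 655 (mod 879)
58^64 ≡ 655^2 = 429025 ≡ 73 (mod 879)
58^85 = 58^64 × 58^16 × 58^4 × 58^1 ≡ 73 × 370 × 250 × 58 (mod 879).
Accumulate the product:
73 × 370 = 27010 ≡ 640
640 × 250 = 160000 ≡ 22
22 × 58 = 1276 ≡ 397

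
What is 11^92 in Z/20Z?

1

By square-and-multiply:
11^1 ≡ 11 (mod 20)
11^2 ≡ 11^2 = 121 ≡ 1 (mod 20)
11^4 ≡ 1^2 = 1 (mod 20)
11^8 ≡ 1^2 = 1 (mod 20)
11^16 ≡ 1^2 = 1 (mod 20)
11^32 ≡ 1^2 = 1 (mod 20)
11^64 ≡ 1^2 = 1 (mod 20)
11^92 = 11^64 · 11^16 · 11^8 · 11^4 ≡ 1 · 1 · 1 · 1 (mod 20).
Accumulate the product:
1 · 1 = 1
1 · 1 = 1
1 · 1 = 1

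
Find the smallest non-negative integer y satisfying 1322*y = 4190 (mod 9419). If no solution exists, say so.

gcd(1322, 9419) = 1, so a unique solution mod 9419 exists.
1322⁻¹ ≡ 4738 (mod 9419).
y ≡ 4738*4190 ≡ 6387 (mod 9419).

6387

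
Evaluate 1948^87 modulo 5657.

147

1948^1 ≡ 1948 (mod 5657)
1948^2 ≡ 1948^2 = 3794704 ≡ 4514 (mod 5657)
1948^4 ≡ 4514^2 = 20376196 ≡ 5339 (mod 5657)
1948^8 ≡ 5339^2 = 28504921 ≡ 4955 (mod 5657)
1948^16 ≡ 4955^2 = 24552025 ≡ 645 (mod 5657)
1948^32 ≡ 645^2 = 416025 ≡ 3064 (mod 5657)
1948^64 ≡ 3064^2 = 9388096 ≡ 3133 (mod 5657)
1948^87 = 1948^64 · 1948^16 · 1948^4 · 1948^2 · 1948^1 ≡ 3133 · 645 · 5339 · 4514 · 1948 (mod 5657).
Accumulate the product:
3133 · 645 = 2020785 ≡ 1236
1236 · 5339 = 6599004 ≡ 2942
2942 · 4514 = 13280188 ≡ 3209
3209 · 1948 = 6251132 ≡ 147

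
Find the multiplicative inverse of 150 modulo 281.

148

Run the extended Euclidean algorithm:
281 = 1*150 + 131
150 = 1*131 + 19
131 = 6*19 + 17
19 = 1*17 + 2
17 = 8*2 + 1
2 = 2*1 + 0
gcd(150, 281) = 1, so the inverse exists.
Bézout: 1 = 71*281 − 133*150.
So 150⁻¹ ≡ −133 ≡ 148 (mod 281).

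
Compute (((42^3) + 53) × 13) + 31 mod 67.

2

(42)^3 ≡ 53 (mod 67)
53 + 53 = 106 ≡ 39 (mod 67)
39 × 13 = 507 ≡ 38 (mod 67)
38 + 31 = 69 ≡ 2 (mod 67)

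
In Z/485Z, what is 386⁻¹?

436

Apply the Euclidean algorithm and back-substitute:
485 = 1*386 + 99
386 = 3*99 + 89
99 = 1*89 + 10
89 = 8*10 + 9
10 = 1*9 + 1
9 = 9*1 + 0
gcd(386, 485) = 1, so the inverse exists.
Bézout: 1 = 39*485 − 49*386.
So 386⁻¹ ≡ −49 ≡ 436 (mod 485).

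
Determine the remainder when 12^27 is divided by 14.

27 in binary is 11011, i.e. 27 = 16 + 8 + 2 + 1.
12^1 ≡ 12 (mod 14)
12^2 ≡ 12^2 = 144 ≡ 4 (mod 14)
12^4 ≡ 4^2 = 16 ≡ 2 (mod 14)
12^8 ≡ 2^2 = 4 (mod 14)
12^16 ≡ 4^2 = 16 ≡ 2 (mod 14)
12^27 = 12^16 · 12^8 · 12^2 · 12^1 ≡ 2 · 4 · 4 · 12 (mod 14).
Accumulate the product:
2 · 4 = 8
8 · 4 = 32 ≡ 4
4 · 12 = 48 ≡ 6

6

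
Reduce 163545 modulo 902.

163545 = 181·902 + 283, so 163545 ≡ 283 (mod 902).

283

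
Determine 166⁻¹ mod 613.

565

By the extended Euclidean algorithm:
613 = 3·166 + 115
166 = 1·115 + 51
115 = 2·51 + 13
51 = 3·13 + 12
13 = 1·12 + 1
12 = 12·1 + 0
gcd(166, 613) = 1, so the inverse exists.
Bézout: 1 = 13·613 − 48·166.
So 166⁻¹ ≡ −48 ≡ 565 (mod 613).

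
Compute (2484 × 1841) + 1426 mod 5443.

2484 × 1841 = 4573044 ≡ 924 (mod 5443)
924 + 1426 = 2350

2350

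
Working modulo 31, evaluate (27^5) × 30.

(27)^5 ≡ 30 (mod 31)
30 × 30 = 900 ≡ 1 (mod 31)

1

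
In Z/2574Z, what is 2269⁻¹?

Apply the Euclidean algorithm and back-substitute:
2574 = 1×2269 + 305
2269 = 7×305 + 134
305 = 2×134 + 37
134 = 3×37 + 23
37 = 1×23 + 14
23 = 1×14 + 9
14 = 1×9 + 5
9 = 1×5 + 4
5 = 1×4 + 1
4 = 4×1 + 0
gcd(2269, 2574) = 1, so the inverse exists.
Back-substitute for 1:
1 = 1×5 − 1×4
  = −1×9 + 2×5
  = 2×14 − 3×9
  = −3×23 + 5×14
  = 5×37 − 8×23
  = −8×134 + 29×37
  = 29×305 − 66×134
  = −66×2269 + 491×305
  = 491×2574 − 557×2269
So 2269⁻¹ ≡ −557 ≡ 2017 (mod 2574).

2017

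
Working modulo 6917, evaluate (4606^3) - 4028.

(4606)^3 ≡ 4972 (mod 6917)
4972 - 4028 = 944

944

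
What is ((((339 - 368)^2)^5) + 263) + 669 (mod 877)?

398

339 - 368 = -29 ≡ 848 (mod 877)
(848)^2 ≡ 841 (mod 877)
(841)^5 ≡ 343 (mod 877)
343 + 263 = 606
606 + 669 = 1275 ≡ 398 (mod 877)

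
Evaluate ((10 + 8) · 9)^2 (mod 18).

10 + 8 = 18 ≡ 0 (mod 18)
0 · 9 = 0
(0)^2 ≡ 0 (mod 18)

0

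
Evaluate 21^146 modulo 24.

146 in binary is 10010010, i.e. 146 = 128 + 16 + 2.
21^1 ≡ 21 (mod 24)
21^2 ≡ 21^2 = 441 ≡ 9 (mod 24)
21^4 ≡ 9^2 = 81 ≡ 9 (mod 24)
21^8 ≡ 9^2 = 81 ≡ 9 (mod 24)
21^16 ≡ 9^2 = 81 ≡ 9 (mod 24)
21^32 ≡ 9^2 = 81 ≡ 9 (mod 24)
21^64 ≡ 9^2 = 81 ≡ 9 (mod 24)
21^128 ≡ 9^2 = 81 ≡ 9 (mod 24)
21^146 = 21^128 × 21^16 × 21^2 ≡ 9 × 9 × 9 (mod 24).
Accumulate the product:
9 × 9 = 81 ≡ 9
9 × 9 = 81 ≡ 9

9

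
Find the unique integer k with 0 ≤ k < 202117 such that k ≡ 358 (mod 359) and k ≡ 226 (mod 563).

359⁻¹ mod 563: 359·494 ≡ 1 (mod 563), so 359⁻¹ ≡ 494.
k = 358 + 359·((226 − 358)·494 mod 563) = 358 + 359·100 = 36258.

36258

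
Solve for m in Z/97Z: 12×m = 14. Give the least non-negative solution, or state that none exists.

gcd(12, 97) = 1, so a unique solution mod 97 exists.
12⁻¹ ≡ 89 (mod 97).
m ≡ 89×14 ≡ 82 (mod 97).

82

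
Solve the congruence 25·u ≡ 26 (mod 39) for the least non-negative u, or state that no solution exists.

26

gcd(25, 39) = 1, so a unique solution mod 39 exists.
25⁻¹ ≡ 25 (mod 39).
u ≡ 25·26 ≡ 26 (mod 39).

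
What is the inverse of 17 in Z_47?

Run the extended Euclidean algorithm:
47 = 2·17 + 13
17 = 1·13 + 4
13 = 3·4 + 1
4 = 4·1 + 0
gcd(17, 47) = 1, so the inverse exists.
Back-substitute for 1:
1 = 1·13 − 3·4
  = −3·17 + 4·13
  = 4·47 − 11·17
So 17⁻¹ ≡ −11 ≡ 36 (mod 47).

36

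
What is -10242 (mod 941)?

-10242 = -11·941 + 109, so -10242 ≡ 109 (mod 941).

109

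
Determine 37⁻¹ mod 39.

19

By the extended Euclidean algorithm:
39 = 1*37 + 2
37 = 18*2 + 1
2 = 2*1 + 0
gcd(37, 39) = 1, so the inverse exists.
Back-substitute for 1:
1 = 1*37 − 18*2
  = −18*39 + 19*37
So 37⁻¹ ≡ 19 (mod 39).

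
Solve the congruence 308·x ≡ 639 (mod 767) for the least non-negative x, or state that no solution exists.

gcd(308, 767) = 1, so a unique solution mod 767 exists.
308⁻¹ ≡ 640 (mod 767).
x ≡ 640·639 ≡ 149 (mod 767).

149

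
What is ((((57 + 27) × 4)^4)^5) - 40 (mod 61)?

34

57 + 27 = 84 ≡ 23 (mod 61)
23 × 4 = 92 ≡ 31 (mod 61)
(31)^4 ≡ 42 (mod 61)
(42)^5 ≡ 13 (mod 61)
13 - 40 = -27 ≡ 34 (mod 61)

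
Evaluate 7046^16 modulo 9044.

4064

7046^1 ≡ 7046 (mod 9044)
7046^2 ≡ 7046^2 = 49646116 ≡ 3600 (mod 9044)
7046^4 ≡ 3600^2 = 12960000 ≡ 8992 (mod 9044)
7046^8 ≡ 8992^2 = 80856064 ≡ 2704 (mod 9044)
7046^16 ≡ 2704^2 = 7311616 ≡ 4064 (mod 9044)
So 7046^16 ≡ 4064 (mod 9044).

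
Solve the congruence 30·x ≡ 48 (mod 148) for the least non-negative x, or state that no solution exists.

46

gcd(30, 148) = 2, and 2 | 48, so solutions exist.
Divide through by 2: 15·x mod 74 = 24.
15⁻¹ ≡ 5 (mod 74).
x ≡ 5·24 ≡ 46 (mod 74).
The smallest non-negative solution is x = 46.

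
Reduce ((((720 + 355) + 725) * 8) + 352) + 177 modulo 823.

115

720 + 355 = 1075 ≡ 252 (mod 823)
252 + 725 = 977 ≡ 154 (mod 823)
154 * 8 = 1232 ≡ 409 (mod 823)
409 + 352 = 761
761 + 177 = 938 ≡ 115 (mod 823)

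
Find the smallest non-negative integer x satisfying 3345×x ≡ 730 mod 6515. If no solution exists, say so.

gcd(3345, 6515) = 5, and 5 | 730, so solutions exist.
Divide through by 5: 669×x mod 1303 = 146.
669⁻¹ ≡ 968 (mod 1303).
x ≡ 968×146 ≡ 604 (mod 1303).
The smallest non-negative solution is x = 604.

604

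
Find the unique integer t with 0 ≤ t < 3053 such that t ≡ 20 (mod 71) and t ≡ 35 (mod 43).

3002

71⁻¹ mod 43: 71×20 ≡ 1 (mod 43), so 71⁻¹ ≡ 20.
t = 20 + 71×((35 − 20)×20 mod 43) = 20 + 71×42 = 3002.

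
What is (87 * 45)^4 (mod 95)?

87 * 45 = 3915 ≡ 20 (mod 95)
(20)^4 ≡ 20 (mod 95)

20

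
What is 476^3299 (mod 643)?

Compute successive squares:
3299 in binary is 110011100011, i.e. 3299 = 2048 + 1024 + 128 + 64 + 32 + 2 + 1.
476^1 ≡ 476 (mod 643)
476^2 ≡ 476^2 = 226576 ≡ 240 (mod 643)
476^4 ≡ 240^2 = 57600 ≡ 373 (mod 643)
476^8 ≡ 373^2 = 139129 ≡ 241 (mod 643)
476^16 ≡ 241^2 = 58081 ≡ 211 (mod 643)
476^32 ≡ 211^2 = 44521 ≡ 154 (mod 643)
476^64 ≡ 154^2 = 23716 ≡ 568 (mod 643)
476^128 ≡ 568^2 = 322624 ≡ 481 (mod 643)
476^256 ≡ 481^2 = 231361 ≡ 524 (mod 643)
476^512 ≡ 524^2 = 274576 ≡ 15 (mod 643)
476^1024 ≡ 15^2 = 225 (mod 643)
476^2048 ≡ 225^2 = 50625 ≡ 471 (mod 643)
476^3299 = 476^2048 · 476^1024 · 476^128 · 476^64 · 476^32 · 476^2 · 476^1 ≡ 471 · 225 · 481 · 568 · 154 · 240 · 476 (mod 643).
Accumulate the product:
471 · 225 = 105975 ≡ 523
523 · 481 = 251563 ≡ 150
150 · 568 = 85200 ≡ 324
324 · 154 = 49896 ≡ 385
385 · 240 = 92400 ≡ 451
451 · 476 = 214676 ≡ 557

557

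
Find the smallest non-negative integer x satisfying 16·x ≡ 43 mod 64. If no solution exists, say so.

gcd(16, 64) = 16, and 16 does not divide 43.
So the congruence has no solution.

no solution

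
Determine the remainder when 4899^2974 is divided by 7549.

7404

Compute successive squares:
4899^1 ≡ 4899 (mod 7549)
4899^2 ≡ 4899^2 = 24000201 ≡ 1930 (mod 7549)
4899^4 ≡ 1930^2 = 3724900 ≡ 3243 (mod 7549)
4899^8 ≡ 3243^2 = 10517049 ≡ 1292 (mod 7549)
4899^16 ≡ 1292^2 = 1669264 ≡ 935 (mod 7549)
4899^32 ≡ 935^2 = 874225 ≡ 6090 (mod 7549)
4899^64 ≡ 6090^2 = 37088100 ≡ 7412 (mod 7549)
4899^128 ≡ 7412^2 = 54937744 ≡ 3671 (mod 7549)
4899^256 ≡ 3671^2 = 13476241 ≡ 1276 (mod 7549)
4899^512 ≡ 1276^2 = 1628176 ≡ 5141 (mod 7549)
4899^1024 ≡ 5141^2 = 26429881 ≡ 832 (mod 7549)
4899^2048 ≡ 832^2 = 692224 ≡ 5265 (mod 7549)
4899^2974 = 4899^2048 * 4899^512 * 4899^256 * 4899^128 * 4899^16 * 4899^8 * 4899^4 * 4899^2 ≡ 5265 * 5141 * 1276 * 3671 * 935 * 1292 * 3243 * 1930 (mod 7549).
Accumulate the product:
5265 * 5141 = 27067365 ≡ 4200
4200 * 1276 = 5359200 ≡ 6959
6959 * 3671 = 25546489 ≡ 673
673 * 935 = 629255 ≡ 2688
2688 * 1292 = 3472896 ≡ 356
356 * 3243 = 1154508 ≡ 7060
7060 * 1930 = 13625800 ≡ 7404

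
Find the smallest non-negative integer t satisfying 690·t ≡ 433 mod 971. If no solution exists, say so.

306

gcd(690, 971) = 1, so a unique solution mod 971 exists.
690⁻¹ ≡ 660 (mod 971).
t ≡ 660·433 ≡ 306 (mod 971).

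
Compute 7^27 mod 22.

17

27 in binary is 11011, i.e. 27 = 16 + 8 + 2 + 1.
7^1 ≡ 7 (mod 22)
7^2 ≡ 7^2 = 49 ≡ 5 (mod 22)
7^4 ≡ 5^2 = 25 ≡ 3 (mod 22)
7^8 ≡ 3^2 = 9 (mod 22)
7^16 ≡ 9^2 = 81 ≡ 15 (mod 22)
7^27 = 7^16 · 7^8 · 7^2 · 7^1 ≡ 15 · 9 · 5 · 7 (mod 22).
Accumulate the product:
15 · 9 = 135 ≡ 3
3 · 5 = 15
15 · 7 = 105 ≡ 17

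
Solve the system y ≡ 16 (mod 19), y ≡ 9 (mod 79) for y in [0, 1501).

1194

19⁻¹ mod 79: 19×25 ≡ 1 (mod 79), so 19⁻¹ ≡ 25.
y = 16 + 19×((9 − 16)×25 mod 79) = 16 + 19×62 = 1194.
Check: 1194 mod 19 = 16, 1194 mod 79 = 9. ✓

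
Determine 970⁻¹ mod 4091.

2695

4091 = 4*970 + 211
970 = 4*211 + 126
211 = 1*126 + 85
126 = 1*85 + 41
85 = 2*41 + 3
41 = 13*3 + 2
3 = 1*2 + 1
2 = 2*1 + 0
gcd(970, 4091) = 1, so the inverse exists.
Back-substitute for 1:
1 = 1*3 − 1*2
  = −1*41 + 14*3
  = 14*85 − 29*41
  = −29*126 + 43*85
  = 43*211 − 72*126
  = −72*970 + 331*211
  = 331*4091 − 1396*970
So 970⁻¹ ≡ −1396 ≡ 2695 (mod 4091).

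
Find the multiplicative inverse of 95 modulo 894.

527

By the extended Euclidean algorithm:
894 = 9*95 + 39
95 = 2*39 + 17
39 = 2*17 + 5
17 = 3*5 + 2
5 = 2*2 + 1
2 = 2*1 + 0
gcd(95, 894) = 1, so the inverse exists.
Back-substitute for 1:
1 = 1*5 − 2*2
  = −2*17 + 7*5
  = 7*39 − 16*17
  = −16*95 + 39*39
  = 39*894 − 367*95
So 95⁻¹ ≡ −367 ≡ 527 (mod 894).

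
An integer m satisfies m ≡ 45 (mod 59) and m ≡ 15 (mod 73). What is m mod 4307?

1402

59⁻¹ mod 73: 59·26 ≡ 1 (mod 73), so 59⁻¹ ≡ 26.
m = 45 + 59·((15 − 45)·26 mod 73) = 45 + 59·23 = 1402.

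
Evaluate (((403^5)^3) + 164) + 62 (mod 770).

423

(403)^5 ≡ 373 (mod 770)
(373)^3 ≡ 197 (mod 770)
197 + 164 = 361
361 + 62 = 423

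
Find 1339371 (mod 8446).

4903

1339371 = 158·8446 + 4903, so 1339371 ≡ 4903 (mod 8446).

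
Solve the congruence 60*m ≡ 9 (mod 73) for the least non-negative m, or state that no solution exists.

33

gcd(60, 73) = 1, so a unique solution mod 73 exists.
60⁻¹ ≡ 28 (mod 73).
m ≡ 28*9 ≡ 33 (mod 73).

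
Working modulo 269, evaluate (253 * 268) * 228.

253 * 268 = 67804 ≡ 16 (mod 269)
16 * 228 = 3648 ≡ 151 (mod 269)

151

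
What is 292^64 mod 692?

Compute successive squares:
292^1 ≡ 292 (mod 692)
292^2 ≡ 292^2 = 85264 ≡ 148 (mod 692)
292^4 ≡ 148^2 = 21904 ≡ 452 (mod 692)
292^8 ≡ 452^2 = 204304 ≡ 164 (mod 692)
292^16 ≡ 164^2 = 26896 ≡ 600 (mod 692)
292^32 ≡ 600^2 = 360000 ≡ 160 (mod 692)
292^64 ≡ 160^2 = 25600 ≡ 688 (mod 692)
So 292^64 ≡ 688 (mod 692).

688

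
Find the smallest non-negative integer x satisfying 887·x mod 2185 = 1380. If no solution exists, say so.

gcd(887, 2185) = 1, so a unique solution mod 2185 exists.
887⁻¹ ≡ 1143 (mod 2185).
x ≡ 1143·1380 ≡ 1955 (mod 2185).

1955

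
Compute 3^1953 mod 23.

By square-and-multiply:
1953 in binary is 11110100001, i.e. 1953 = 1024 + 512 + 256 + 128 + 32 + 1.
3^1 ≡ 3 (mod 23)
3^2 ≡ 3^2 = 9 (mod 23)
3^4 ≡ 9^2 = 81 ≡ 12 (mod 23)
3^8 ≡ 12^2 = 144 ≡ 6 (mod 23)
3^16 ≡ 6^2 = 36 ≡ 13 (mod 23)
3^32 ≡ 13^2 = 169 ≡ 8 (mod 23)
3^64 ≡ 8^2 = 64 ≡ 18 (mod 23)
3^128 ≡ 18^2 = 324 ≡ 2 (mod 23)
3^256 ≡ 2^2 = 4 (mod 23)
3^512 ≡ 4^2 = 16 (mod 23)
3^1024 ≡ 16^2 = 256 ≡ 3 (mod 23)
3^1953 = 3^1024 · 3^512 · 3^256 · 3^128 · 3^32 · 3^1 ≡ 3 · 16 · 4 · 2 · 8 · 3 (mod 23).
Accumulate the product:
3 · 16 = 48 ≡ 2
2 · 4 = 8
8 · 2 = 16
16 · 8 = 128 ≡ 13
13 · 3 = 39 ≡ 16

16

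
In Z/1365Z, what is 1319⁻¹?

89

1365 = 1·1319 + 46
1319 = 28·46 + 31
46 = 1·31 + 15
31 = 2·15 + 1
15 = 15·1 + 0
gcd(1319, 1365) = 1, so the inverse exists.
Bézout: 1 = −86·1365 + 89·1319.
So 1319⁻¹ ≡ 89 (mod 1365).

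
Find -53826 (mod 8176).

-53826 = -7·8176 + 3406, so -53826 ≡ 3406 (mod 8176).

3406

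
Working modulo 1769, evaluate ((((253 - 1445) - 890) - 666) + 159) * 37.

253 - 1445 = -1192 ≡ 577 (mod 1769)
577 - 890 = -313 ≡ 1456 (mod 1769)
1456 - 666 = 790
790 + 159 = 949
949 * 37 = 35113 ≡ 1502 (mod 1769)

1502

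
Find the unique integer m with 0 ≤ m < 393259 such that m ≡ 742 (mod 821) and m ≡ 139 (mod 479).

320111

821⁻¹ mod 479: 821·472 ≡ 1 (mod 479), so 821⁻¹ ≡ 472.
m = 742 + 821·((139 − 742)·472 mod 479) = 742 + 821·389 = 320111.
Check: 320111 mod 821 = 742, 320111 mod 479 = 139. ✓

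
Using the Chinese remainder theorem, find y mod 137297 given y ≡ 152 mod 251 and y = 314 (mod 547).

251⁻¹ mod 547: 251·316 ≡ 1 (mod 547), so 251⁻¹ ≡ 316.
y = 152 + 251·((314 − 152)·316 mod 547) = 152 + 251·321 = 80723.

80723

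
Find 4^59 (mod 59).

4

59 in binary is 111011, i.e. 59 = 32 + 16 + 8 + 2 + 1.
4^1 ≡ 4 (mod 59)
4^2 ≡ 4^2 = 16 (mod 59)
4^4 ≡ 16^2 = 256 ≡ 20 (mod 59)
4^8 ≡ 20^2 = 400 ≡ 46 (mod 59)
4^16 ≡ 46^2 = 2116 ≡ 51 (mod 59)
4^32 ≡ 51^2 = 2601 ≡ 5 (mod 59)
4^59 = 4^32 × 4^16 × 4^8 × 4^2 × 4^1 ≡ 5 × 51 × 46 × 16 × 4 (mod 59).
Accumulate the product:
5 × 51 = 255 ≡ 19
19 × 46 = 874 ≡ 48
48 × 16 = 768 ≡ 1
1 × 4 = 4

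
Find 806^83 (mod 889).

Compute successive squares:
83 in binary is 1010011, i.e. 83 = 64 + 16 + 2 + 1.
806^1 ≡ 806 (mod 889)
806^2 ≡ 806^2 = 649636 ≡ 666 (mod 889)
806^4 ≡ 666^2 = 443556 ≡ 834 (mod 889)
806^8 ≡ 834^2 = 695556 ≡ 358 (mod 889)
806^16 ≡ 358^2 = 128164 ≡ 148 (mod 889)
806^32 ≡ 148^2 = 21904 ≡ 568 (mod 889)
806^64 ≡ 568^2 = 322624 ≡ 806 (mod 889)
806^83 = 806^64 × 806^16 × 806^2 × 806^1 ≡ 806 × 148 × 666 × 806 (mod 889).
Accumulate the product:
806 × 148 = 119288 ≡ 162
162 × 666 = 107892 ≡ 323
323 × 806 = 260338 ≡ 750

750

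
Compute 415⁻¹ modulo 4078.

963

Run the extended Euclidean algorithm:
4078 = 9*415 + 343
415 = 1*343 + 72
343 = 4*72 + 55
72 = 1*55 + 17
55 = 3*17 + 4
17 = 4*4 + 1
4 = 4*1 + 0
gcd(415, 4078) = 1, so the inverse exists.
Back-substitute for 1:
1 = 1*17 − 4*4
  = −4*55 + 13*17
  = 13*72 − 17*55
  = −17*343 + 81*72
  = 81*415 − 98*343
  = −98*4078 + 963*415
So 415⁻¹ ≡ 963 (mod 4078).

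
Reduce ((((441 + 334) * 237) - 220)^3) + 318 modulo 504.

317

441 + 334 = 775 ≡ 271 (mod 504)
271 * 237 = 64227 ≡ 219 (mod 504)
219 - 220 = -1 ≡ 503 (mod 504)
(503)^3 ≡ 503 (mod 504)
503 + 318 = 821 ≡ 317 (mod 504)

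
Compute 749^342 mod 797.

749^1 ≡ 749 (mod 797)
749^2 ≡ 749^2 = 561001 ≡ 710 (mod 797)
749^4 ≡ 710^2 = 504100 ≡ 396 (mod 797)
749^8 ≡ 396^2 = 156816 ≡ 604 (mod 797)
749^16 ≡ 604^2 = 364816 ≡ 587 (mod 797)
749^32 ≡ 587^2 = 344569 ≡ 265 (mod 797)
749^64 ≡ 265^2 = 70225 ≡ 89 (mod 797)
749^128 ≡ 89^2 = 7921 ≡ 748 (mod 797)
749^256 ≡ 748^2 = 559504 ≡ 10 (mod 797)
749^342 = 749^256 * 749^64 * 749^16 * 749^4 * 749^2 ≡ 10 * 89 * 587 * 396 * 710 (mod 797).
Accumulate the product:
10 * 89 = 890 ≡ 93
93 * 587 = 54591 ≡ 395
395 * 396 = 156420 ≡ 208
208 * 710 = 147680 ≡ 235

235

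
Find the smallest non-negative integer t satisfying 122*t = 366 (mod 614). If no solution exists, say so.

gcd(122, 614) = 2, and 2 | 366, so solutions exist.
Divide through by 2: 61*t = 183 (mod 307).
61⁻¹ ≡ 151 (mod 307).
t ≡ 151*183 ≡ 3 (mod 307).
The smallest non-negative solution is t = 3.

3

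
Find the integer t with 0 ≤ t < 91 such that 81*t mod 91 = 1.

91 = 1×81 + 10
81 = 8×10 + 1
10 = 10×1 + 0
gcd(81, 91) = 1, so the inverse exists.
Back-substitute for 1:
1 = 1×81 − 8×10
  = −8×91 + 9×81
So 81⁻¹ ≡ 9 (mod 91).

9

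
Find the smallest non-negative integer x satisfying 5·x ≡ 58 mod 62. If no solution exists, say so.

24

gcd(5, 62) = 1, so a unique solution mod 62 exists.
5⁻¹ ≡ 25 (mod 62).
x ≡ 25·58 ≡ 24 (mod 62).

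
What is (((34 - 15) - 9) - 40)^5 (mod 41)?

34 - 15 = 19
19 - 9 = 10
10 - 40 = -30 ≡ 11 (mod 41)
(11)^5 ≡ 3 (mod 41)

3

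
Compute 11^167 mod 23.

By square-and-multiply:
167 in binary is 10100111, i.e. 167 = 128 + 32 + 4 + 2 + 1.
11^1 ≡ 11 (mod 23)
11^2 ≡ 11^2 = 121 ≡ 6 (mod 23)
11^4 ≡ 6^2 = 36 ≡ 13 (mod 23)
11^8 ≡ 13^2 = 169 ≡ 8 (mod 23)
11^16 ≡ 8^2 = 64 ≡ 18 (mod 23)
11^32 ≡ 18^2 = 324 ≡ 2 (mod 23)
11^64 ≡ 2^2 = 4 (mod 23)
11^128 ≡ 4^2 = 16 (mod 23)
11^167 = 11^128 × 11^32 × 11^4 × 11^2 × 11^1 ≡ 16 × 2 × 13 × 6 × 11 (mod 23).
Accumulate the product:
16 × 2 = 32 ≡ 9
9 × 13 = 117 ≡ 2
2 × 6 = 12
12 × 11 = 132 ≡ 17

17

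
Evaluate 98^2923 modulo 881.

278

By square-and-multiply:
2923 in binary is 101101101011, i.e. 2923 = 2048 + 512 + 256 + 64 + 32 + 8 + 2 + 1.
98^1 ≡ 98 (mod 881)
98^2 ≡ 98^2 = 9604 ≡ 794 (mod 881)
98^4 ≡ 794^2 = 630436 ≡ 521 (mod 881)
98^8 ≡ 521^2 = 271441 ≡ 93 (mod 881)
98^16 ≡ 93^2 = 8649 ≡ 720 (mod 881)
98^32 ≡ 720^2 = 518400 ≡ 372 (mod 881)
98^64 ≡ 372^2 = 138384 ≡ 67 (mod 881)
98^128 ≡ 67^2 = 4489 ≡ 84 (mod 881)
98^256 ≡ 84^2 = 7056 ≡ 8 (mod 881)
98^512 ≡ 8^2 = 64 (mod 881)
98^1024 ≡ 64^2 = 4096 ≡ 572 (mod 881)
98^2048 ≡ 572^2 = 327184 ≡ 333 (mod 881)
98^2923 = 98^2048 × 98^512 × 98^256 × 98^64 × 98^32 × 98^8 × 98^2 × 98^1 ≡ 333 × 64 × 8 × 67 × 372 × 93 × 794 × 98 (mod 881).
Accumulate the product:
333 × 64 = 21312 ≡ 168
168 × 8 = 1344 ≡ 463
463 × 67 = 31021 ≡ 186
186 × 372 = 69192 ≡ 474
474 × 93 = 44082 ≡ 32
32 × 794 = 25408 ≡ 740
740 × 98 = 72520 ≡ 278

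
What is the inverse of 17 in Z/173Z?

Apply the Euclidean algorithm and back-substitute:
173 = 10*17 + 3
17 = 5*3 + 2
3 = 1*2 + 1
2 = 2*1 + 0
gcd(17, 173) = 1, so the inverse exists.
Bézout: 1 = 6*173 − 61*17.
So 17⁻¹ ≡ −61 ≡ 112 (mod 173).

112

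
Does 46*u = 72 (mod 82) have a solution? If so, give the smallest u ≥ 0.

gcd(46, 82) = 2, and 2 | 72, so solutions exist.
Divide through by 2: 23*u mod 41 = 36.
23⁻¹ ≡ 25 (mod 41).
u ≡ 25*36 ≡ 39 (mod 41).
The smallest non-negative solution is u = 39.

39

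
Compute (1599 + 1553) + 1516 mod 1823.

1022

1599 + 1553 = 3152 ≡ 1329 (mod 1823)
1329 + 1516 = 2845 ≡ 1022 (mod 1823)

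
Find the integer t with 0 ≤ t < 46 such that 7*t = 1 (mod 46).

46 = 6*7 + 4
7 = 1*4 + 3
4 = 1*3 + 1
3 = 3*1 + 0
gcd(7, 46) = 1, so the inverse exists.
Bézout: 1 = 2*46 − 13*7.
So 7⁻¹ ≡ −13 ≡ 33 (mod 46).

33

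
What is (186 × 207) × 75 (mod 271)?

186 × 207 = 38502 ≡ 20 (mod 271)
20 × 75 = 1500 ≡ 145 (mod 271)

145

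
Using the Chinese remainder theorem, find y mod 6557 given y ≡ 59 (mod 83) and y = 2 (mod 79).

3794

83⁻¹ mod 79: 83×20 ≡ 1 (mod 79), so 83⁻¹ ≡ 20.
y = 59 + 83×((2 − 59)×20 mod 79) = 59 + 83×45 = 3794.
Check: 3794 mod 83 = 59, 3794 mod 79 = 2. ✓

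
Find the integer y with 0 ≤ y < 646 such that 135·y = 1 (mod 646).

646 = 4×135 + 106
135 = 1×106 + 29
106 = 3×29 + 19
29 = 1×19 + 10
19 = 1×10 + 9
10 = 1×9 + 1
9 = 9×1 + 0
gcd(135, 646) = 1, so the inverse exists.
Back-substitute for 1:
1 = 1×10 − 1×9
  = −1×19 + 2×10
  = 2×29 − 3×19
  = −3×106 + 11×29
  = 11×135 − 14×106
  = −14×646 + 67×135
So 135⁻¹ ≡ 67 (mod 646).

67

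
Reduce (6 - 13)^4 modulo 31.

6 - 13 = -7 ≡ 24 (mod 31)
(24)^4 ≡ 14 (mod 31)

14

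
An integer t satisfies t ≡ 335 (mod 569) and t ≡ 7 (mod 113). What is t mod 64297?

17974

569⁻¹ mod 113: 569×85 ≡ 1 (mod 113), so 569⁻¹ ≡ 85.
t = 335 + 569×((7 − 335)×85 mod 113) = 335 + 569×31 = 17974.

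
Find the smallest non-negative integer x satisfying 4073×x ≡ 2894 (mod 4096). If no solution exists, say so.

gcd(4073, 4096) = 1, so a unique solution mod 4096 exists.
4073⁻¹ ≡ 2137 (mod 4096).
x ≡ 2137×2894 ≡ 3614 (mod 4096).

3614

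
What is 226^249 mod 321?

Using repeated squaring:
249 in binary is 11111001, i.e. 249 = 128 + 64 + 32 + 16 + 8 + 1.
226^1 ≡ 226 (mod 321)
226^2 ≡ 226^2 = 51076 ≡ 37 (mod 321)
226^4 ≡ 37^2 = 1369 ≡ 85 (mod 321)
226^8 ≡ 85^2 = 7225 ≡ 163 (mod 321)
226^16 ≡ 163^2 = 26569 ≡ 247 (mod 321)
226^32 ≡ 247^2 = 61009 ≡ 19 (mod 321)
226^64 ≡ 19^2 = 361 ≡ 40 (mod 321)
226^128 ≡ 40^2 = 1600 ≡ 316 (mod 321)
226^249 = 226^128 * 226^64 * 226^32 * 226^16 * 226^8 * 226^1 ≡ 316 * 40 * 19 * 247 * 163 * 226 (mod 321).
Accumulate the product:
316 * 40 = 12640 ≡ 121
121 * 19 = 2299 ≡ 52
52 * 247 = 12844 ≡ 4
4 * 163 = 652 ≡ 10
10 * 226 = 2260 ≡ 13

13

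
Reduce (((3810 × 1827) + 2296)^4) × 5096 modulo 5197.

1385

3810 × 1827 = 6960870 ≡ 2087 (mod 5197)
2087 + 2296 = 4383
(4383)^4 ≡ 4360 (mod 5197)
4360 × 5096 = 22218560 ≡ 1385 (mod 5197)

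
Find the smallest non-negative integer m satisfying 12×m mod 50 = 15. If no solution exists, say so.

no solution

gcd(12, 50) = 2, and 2 does not divide 15.
So the congruence has no solution.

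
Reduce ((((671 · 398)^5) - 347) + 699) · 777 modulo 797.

671 · 398 = 267058 ≡ 63 (mod 797)
(63)^5 ≡ 188 (mod 797)
188 - 347 = -159 ≡ 638 (mod 797)
638 + 699 = 1337 ≡ 540 (mod 797)
540 · 777 = 419580 ≡ 358 (mod 797)

358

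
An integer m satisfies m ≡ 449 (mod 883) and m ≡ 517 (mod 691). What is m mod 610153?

471088

883⁻¹ mod 691: 883*18 ≡ 1 (mod 691), so 883⁻¹ ≡ 18.
m = 449 + 883*((517 − 449)*18 mod 691) = 449 + 883*533 = 471088.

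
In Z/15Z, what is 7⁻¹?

Run the extended Euclidean algorithm:
15 = 2×7 + 1
7 = 7×1 + 0
gcd(7, 15) = 1, so the inverse exists.
Back-substitute for 1:
1 = 1×15 − 2×7
So 7⁻¹ ≡ −2 ≡ 13 (mod 15).

13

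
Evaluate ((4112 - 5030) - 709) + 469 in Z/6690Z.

4112 - 5030 = -918 ≡ 5772 (mod 6690)
5772 - 709 = 5063
5063 + 469 = 5532

5532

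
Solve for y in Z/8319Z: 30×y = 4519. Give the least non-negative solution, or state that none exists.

gcd(30, 8319) = 3, and 3 does not divide 4519.
So the congruence has no solution.

no solution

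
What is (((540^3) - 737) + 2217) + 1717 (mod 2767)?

(540)^3 ≡ 2331 (mod 2767)
2331 - 737 = 1594
1594 + 2217 = 3811 ≡ 1044 (mod 2767)
1044 + 1717 = 2761

2761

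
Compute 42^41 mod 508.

324

Using repeated squaring:
41 in binary is 101001, i.e. 41 = 32 + 8 + 1.
42^1 ≡ 42 (mod 508)
42^2 ≡ 42^2 = 1764 ≡ 240 (mod 508)
42^4 ≡ 240^2 = 57600 ≡ 196 (mod 508)
42^8 ≡ 196^2 = 38416 ≡ 316 (mod 508)
42^16 ≡ 316^2 = 99856 ≡ 288 (mod 508)
42^32 ≡ 288^2 = 82944 ≡ 140 (mod 508)
42^41 = 42^32 * 42^8 * 42^1 ≡ 140 * 316 * 42 (mod 508).
Accumulate the product:
140 * 316 = 44240 ≡ 44
44 * 42 = 1848 ≡ 324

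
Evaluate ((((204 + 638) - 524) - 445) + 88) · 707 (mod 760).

204 + 638 = 842 ≡ 82 (mod 760)
82 - 524 = -442 ≡ 318 (mod 760)
318 - 445 = -127 ≡ 633 (mod 760)
633 + 88 = 721
721 · 707 = 509747 ≡ 547 (mod 760)

547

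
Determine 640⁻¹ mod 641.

Apply the Euclidean algorithm and back-substitute:
641 = 1×640 + 1
640 = 640×1 + 0
gcd(640, 641) = 1, so the inverse exists.
Bézout: 1 = 1×641 − 1×640.
So 640⁻¹ ≡ −1 ≡ 640 (mod 641).

640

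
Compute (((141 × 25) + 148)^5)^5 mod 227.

141 × 25 = 3525 ≡ 120 (mod 227)
120 + 148 = 268 ≡ 41 (mod 227)
(41)^5 ≡ 168 (mod 227)
(168)^5 ≡ 170 (mod 227)

170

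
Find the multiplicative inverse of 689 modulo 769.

471

769 = 1*689 + 80
689 = 8*80 + 49
80 = 1*49 + 31
49 = 1*31 + 18
31 = 1*18 + 13
18 = 1*13 + 5
13 = 2*5 + 3
5 = 1*3 + 2
3 = 1*2 + 1
2 = 2*1 + 0
gcd(689, 769) = 1, so the inverse exists.
Back-substitute for 1:
1 = 1*3 − 1*2
  = −1*5 + 2*3
  = 2*13 − 5*5
  = −5*18 + 7*13
  = 7*31 − 12*18
  = −12*49 + 19*31
  = 19*80 − 31*49
  = −31*689 + 267*80
  = 267*769 − 298*689
So 689⁻¹ ≡ −298 ≡ 471 (mod 769).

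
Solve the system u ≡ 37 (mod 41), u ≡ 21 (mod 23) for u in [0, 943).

734

41⁻¹ mod 23: 41×9 ≡ 1 (mod 23), so 41⁻¹ ≡ 9.
u = 37 + 41×((21 − 37)×9 mod 23) = 37 + 41×17 = 734.
Check: 734 mod 41 = 37, 734 mod 23 = 21. ✓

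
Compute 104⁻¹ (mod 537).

284

537 = 5·104 + 17
104 = 6·17 + 2
17 = 8·2 + 1
2 = 2·1 + 0
gcd(104, 537) = 1, so the inverse exists.
Bézout: 1 = 49·537 − 253·104.
So 104⁻¹ ≡ −253 ≡ 284 (mod 537).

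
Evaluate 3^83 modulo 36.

27

Compute successive squares:
83 in binary is 1010011, i.e. 83 = 64 + 16 + 2 + 1.
3^1 ≡ 3 (mod 36)
3^2 ≡ 3^2 = 9 (mod 36)
3^4 ≡ 9^2 = 81 ≡ 9 (mod 36)
3^8 ≡ 9^2 = 81 ≡ 9 (mod 36)
3^16 ≡ 9^2 = 81 ≡ 9 (mod 36)
3^32 ≡ 9^2 = 81 ≡ 9 (mod 36)
3^64 ≡ 9^2 = 81 ≡ 9 (mod 36)
3^83 = 3^64 * 3^16 * 3^2 * 3^1 ≡ 9 * 9 * 9 * 3 (mod 36).
Accumulate the product:
9 * 9 = 81 ≡ 9
9 * 9 = 81 ≡ 9
9 * 3 = 27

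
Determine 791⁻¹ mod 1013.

1013 = 1·791 + 222
791 = 3·222 + 125
222 = 1·125 + 97
125 = 1·97 + 28
97 = 3·28 + 13
28 = 2·13 + 2
13 = 6·2 + 1
2 = 2·1 + 0
gcd(791, 1013) = 1, so the inverse exists.
Back-substitute for 1:
1 = 1·13 − 6·2
  = −6·28 + 13·13
  = 13·97 − 45·28
  = −45·125 + 58·97
  = 58·222 − 103·125
  = −103·791 + 367·222
  = 367·1013 − 470·791
So 791⁻¹ ≡ −470 ≡ 543 (mod 1013).

543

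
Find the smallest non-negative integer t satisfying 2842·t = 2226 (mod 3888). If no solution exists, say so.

1533

gcd(2842, 3888) = 2, and 2 | 2226, so solutions exist.
Divide through by 2: 1421·t ≡ 1113 mod 1944.
1421⁻¹ ≡ 197 (mod 1944).
t ≡ 197·1113 ≡ 1533 (mod 1944).
The smallest non-negative solution is t = 1533.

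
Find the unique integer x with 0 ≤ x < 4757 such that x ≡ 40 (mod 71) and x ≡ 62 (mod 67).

2809

71⁻¹ mod 67: 71·17 ≡ 1 (mod 67), so 71⁻¹ ≡ 17.
x = 40 + 71·((62 − 40)·17 mod 67) = 40 + 71·39 = 2809.
Check: 2809 mod 71 = 40, 2809 mod 67 = 62. ✓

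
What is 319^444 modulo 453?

322

319^1 ≡ 319 (mod 453)
319^2 ≡ 319^2 = 101761 ≡ 289 (mod 453)
319^4 ≡ 289^2 = 83521 ≡ 169 (mod 453)
319^8 ≡ 169^2 = 28561 ≡ 22 (mod 453)
319^16 ≡ 22^2 = 484 ≡ 31 (mod 453)
319^32 ≡ 31^2 = 961 ≡ 55 (mod 453)
319^64 ≡ 55^2 = 3025 ≡ 307 (mod 453)
319^128 ≡ 307^2 = 94249 ≡ 25 (mod 453)
319^256 ≡ 25^2 = 625 ≡ 172 (mod 453)
319^444 = 319^256 × 319^128 × 319^32 × 319^16 × 319^8 × 319^4 ≡ 172 × 25 × 55 × 31 × 22 × 169 (mod 453).
Accumulate the product:
172 × 25 = 4300 ≡ 223
223 × 55 = 12265 ≡ 34
34 × 31 = 1054 ≡ 148
148 × 22 = 3256 ≡ 85
85 × 169 = 14365 ≡ 322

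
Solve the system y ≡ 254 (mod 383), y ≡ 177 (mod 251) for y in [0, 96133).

40086

383⁻¹ mod 251: 383×116 ≡ 1 (mod 251), so 383⁻¹ ≡ 116.
y = 254 + 383×((177 − 254)×116 mod 251) = 254 + 383×104 = 40086.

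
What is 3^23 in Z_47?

1

Compute successive squares:
23 in binary is 10111, i.e. 23 = 16 + 4 + 2 + 1.
3^1 ≡ 3 (mod 47)
3^2 ≡ 3^2 = 9 (mod 47)
3^4 ≡ 9^2 = 81 ≡ 34 (mod 47)
3^8 ≡ 34^2 = 1156 ≡ 28 (mod 47)
3^16 ≡ 28^2 = 784 ≡ 32 (mod 47)
3^23 = 3^16 · 3^4 · 3^2 · 3^1 ≡ 32 · 34 · 9 · 3 (mod 47).
Accumulate the product:
32 · 34 = 1088 ≡ 7
7 · 9 = 63 ≡ 16
16 · 3 = 48 ≡ 1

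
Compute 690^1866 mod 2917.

1091

1866 in binary is 11101001010, i.e. 1866 = 1024 + 512 + 256 + 64 + 8 + 2.
690^1 ≡ 690 (mod 2917)
690^2 ≡ 690^2 = 476100 ≡ 629 (mod 2917)
690^4 ≡ 629^2 = 395641 ≡ 1846 (mod 2917)
690^8 ≡ 1846^2 = 3407716 ≡ 660 (mod 2917)
690^16 ≡ 660^2 = 435600 ≡ 967 (mod 2917)
690^32 ≡ 967^2 = 935089 ≡ 1649 (mod 2917)
690^64 ≡ 1649^2 = 2719201 ≡ 557 (mod 2917)
690^128 ≡ 557^2 = 310249 ≡ 1047 (mod 2917)
690^256 ≡ 1047^2 = 1096209 ≡ 2334 (mod 2917)
690^512 ≡ 2334^2 = 5447556 ≡ 1517 (mod 2917)
690^1024 ≡ 1517^2 = 2301289 ≡ 2693 (mod 2917)
690^1866 = 690^1024 · 690^512 · 690^256 · 690^64 · 690^8 · 690^2 ≡ 2693 · 1517 · 2334 · 557 · 660 · 629 (mod 2917).
Accumulate the product:
2693 · 1517 = 4085281 ≡ 1481
1481 · 2334 = 3456654 ≡ 9
9 · 557 = 5013 ≡ 2096
2096 · 660 = 1383360 ≡ 702
702 · 629 = 441558 ≡ 1091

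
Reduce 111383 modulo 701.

111383 = 158·701 + 625, so 111383 ≡ 625 (mod 701).

625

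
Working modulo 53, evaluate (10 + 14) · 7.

9

10 + 14 = 24
24 · 7 = 168 ≡ 9 (mod 53)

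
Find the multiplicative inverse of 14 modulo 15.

14

Apply the Euclidean algorithm and back-substitute:
15 = 1*14 + 1
14 = 14*1 + 0
gcd(14, 15) = 1, so the inverse exists.
Back-substitute for 1:
1 = 1*15 − 1*14
So 14⁻¹ ≡ −1 ≡ 14 (mod 15).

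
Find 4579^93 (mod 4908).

3079

By square-and-multiply:
4579^1 ≡ 4579 (mod 4908)
4579^2 ≡ 4579^2 = 20967241 ≡ 265 (mod 4908)
4579^4 ≡ 265^2 = 70225 ≡ 1513 (mod 4908)
4579^8 ≡ 1513^2 = 2289169 ≡ 2041 (mod 4908)
4579^16 ≡ 2041^2 = 4165681 ≡ 3697 (mod 4908)
4579^32 ≡ 3697^2 = 13667809 ≡ 3937 (mod 4908)
4579^64 ≡ 3937^2 = 15499969 ≡ 505 (mod 4908)
4579^93 = 4579^64 × 4579^16 × 4579^8 × 4579^4 × 4579^1 ≡ 505 × 3697 × 2041 × 1513 × 4579 (mod 4908).
Accumulate the product:
505 × 3697 = 1866985 ≡ 1945
1945 × 2041 = 3969745 ≡ 4081
4081 × 1513 = 6174553 ≡ 289
289 × 4579 = 1323331 ≡ 3079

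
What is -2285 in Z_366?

-2285 = -7·366 + 277, so -2285 ≡ 277 (mod 366).

277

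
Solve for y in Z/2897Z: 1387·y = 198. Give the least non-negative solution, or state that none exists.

gcd(1387, 2897) = 1, so a unique solution mod 2897 exists.
1387⁻¹ ≡ 1790 (mod 2897).
y ≡ 1790·198 ≡ 986 (mod 2897).

986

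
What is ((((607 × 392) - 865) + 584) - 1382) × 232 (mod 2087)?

50

607 × 392 = 237944 ≡ 26 (mod 2087)
26 - 865 = -839 ≡ 1248 (mod 2087)
1248 + 584 = 1832
1832 - 1382 = 450
450 × 232 = 104400 ≡ 50 (mod 2087)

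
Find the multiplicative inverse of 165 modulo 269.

75

269 = 1·165 + 104
165 = 1·104 + 61
104 = 1·61 + 43
61 = 1·43 + 18
43 = 2·18 + 7
18 = 2·7 + 4
7 = 1·4 + 3
4 = 1·3 + 1
3 = 3·1 + 0
gcd(165, 269) = 1, so the inverse exists.
Back-substitute for 1:
1 = 1·4 − 1·3
  = −1·7 + 2·4
  = 2·18 − 5·7
  = −5·43 + 12·18
  = 12·61 − 17·43
  = −17·104 + 29·61
  = 29·165 − 46·104
  = −46·269 + 75·165
So 165⁻¹ ≡ 75 (mod 269).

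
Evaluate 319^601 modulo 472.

601 in binary is 1001011001, i.e. 601 = 512 + 64 + 16 + 8 + 1.
319^1 ≡ 319 (mod 472)
319^2 ≡ 319^2 = 101761 ≡ 281 (mod 472)
319^4 ≡ 281^2 = 78961 ≡ 137 (mod 472)
319^8 ≡ 137^2 = 18769 ≡ 361 (mod 472)
319^16 ≡ 361^2 = 130321 ≡ 49 (mod 472)
319^32 ≡ 49^2 = 2401 ≡ 41 (mod 472)
319^64 ≡ 41^2 = 1681 ≡ 265 (mod 472)
319^128 ≡ 265^2 = 70225 ≡ 369 (mod 472)
319^256 ≡ 369^2 = 136161 ≡ 225 (mod 472)
319^512 ≡ 225^2 = 50625 ≡ 121 (mod 472)
319^601 = 319^512 × 319^64 × 319^16 × 319^8 × 319^1 ≡ 121 × 265 × 49 × 361 × 319 (mod 472).
Accumulate the product:
121 × 265 = 32065 ≡ 441
441 × 49 = 21609 ≡ 369
369 × 361 = 133209 ≡ 105
105 × 319 = 33495 ≡ 455

455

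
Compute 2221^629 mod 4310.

629 in binary is 1001110101, i.e. 629 = 512 + 64 + 32 + 16 + 4 + 1.
2221^1 ≡ 2221 (mod 4310)
2221^2 ≡ 2221^2 = 4932841 ≡ 2201 (mod 4310)
2221^4 ≡ 2201^2 = 4844401 ≡ 4271 (mod 4310)
2221^8 ≡ 4271^2 = 18241441 ≡ 1521 (mod 4310)
2221^16 ≡ 1521^2 = 2313441 ≡ 3281 (mod 4310)
2221^32 ≡ 3281^2 = 10764961 ≡ 2891 (mod 4310)
2221^64 ≡ 2891^2 = 8357881 ≡ 791 (mod 4310)
2221^128 ≡ 791^2 = 625681 ≡ 731 (mod 4310)
2221^256 ≡ 731^2 = 534361 ≡ 4231 (mod 4310)
2221^512 ≡ 4231^2 = 17901361 ≡ 1931 (mod 4310)
2221^629 = 2221^512 × 2221^64 × 2221^32 × 2221^16 × 2221^4 × 2221^1 ≡ 1931 × 791 × 2891 × 3281 × 4271 × 2221 (mod 4310).
Accumulate the product:
1931 × 791 = 1527421 ≡ 1681
1681 × 2891 = 4859771 ≡ 2401
2401 × 3281 = 7877681 ≡ 3311
3311 × 4271 = 14141281 ≡ 171
171 × 2221 = 379791 ≡ 511

511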